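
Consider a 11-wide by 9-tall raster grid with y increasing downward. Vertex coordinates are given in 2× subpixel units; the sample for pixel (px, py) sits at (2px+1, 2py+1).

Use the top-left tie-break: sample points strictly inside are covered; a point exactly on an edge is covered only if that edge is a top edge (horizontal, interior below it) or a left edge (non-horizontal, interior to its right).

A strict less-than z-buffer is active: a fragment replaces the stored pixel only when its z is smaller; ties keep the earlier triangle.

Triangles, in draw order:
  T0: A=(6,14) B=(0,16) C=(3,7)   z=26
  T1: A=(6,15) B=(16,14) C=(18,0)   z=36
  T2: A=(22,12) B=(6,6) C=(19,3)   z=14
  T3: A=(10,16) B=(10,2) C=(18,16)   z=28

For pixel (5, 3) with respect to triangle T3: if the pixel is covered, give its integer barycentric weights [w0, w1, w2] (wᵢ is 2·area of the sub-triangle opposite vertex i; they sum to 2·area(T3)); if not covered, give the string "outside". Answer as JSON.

T0:
  2·area = 48
  edge (6, 14)→(0, 16): d=(-6,2) right/bottom  bias=-1
  edge (0, 16)→(3, 7): d=(3,-9) top-left  bias=+0
  edge (3, 7)→(6, 14): d=(3,7) right/bottom  bias=-1
    (2,0)@(5, 1): e=[80,0,-32] → ·  [on edge]
    (1,3)@(3, 7): e=[48,0,0] → ·  [on edge]
    (1,4)@(3, 9): e=[36,6,6] → #
    (2,4)@(5, 9): e=[32,24,-8] → ·
    (10,4)@(21, 9): e=[0,168,-120] → ·  [on edge]
    (1,5)@(3, 11): e=[24,12,12] → #
    (2,5)@(5, 11): e=[20,30,-2] → ·
    (7,5)@(15, 11): e=[0,120,-72] → ·  [on edge]
    (0,6)@(1, 13): e=[16,0,32] → #  [on edge]
    (2,6)@(5, 13): e=[8,36,4] → #
    (3,6)@(7, 13): e=[4,54,-10] → ·
    (4,6)@(9, 13): e=[0,72,-24] → ·  [on edge]
    (1,7)@(3, 15): e=[0,24,24] → ·  [on edge]
  covered (6 px):
    · · · · · · · · · · ·
    · · · · · · · · · · ·
    · · · · · · · · · · ·
    · · · · · · · · · · ·
    · # · · · · · · · · ·
    · # · · · · · · · · ·
    # # # · · · · · · · ·
    # · · · · · · · · · ·
    · · · · · · · · · · ·
T1:
  2·area = 138  (B↔C swapped to make it positive)
  edge (6, 15)→(18, 0): d=(12,-15) top-left  bias=+0
  edge (18, 0)→(16, 14): d=(-2,14) right/bottom  bias=-1
  edge (16, 14)→(6, 15): d=(-10,1) right/bottom  bias=-1
    (8,1)@(17, 3): e=[21,8,109] → #
    (9,1)@(19, 3): e=[51,-20,107] → ·
    (7,2)@(15, 5): e=[15,32,91] → #
    (9,2)@(19, 5): e=[75,-24,87] → ·
    (6,3)@(13, 7): e=[9,56,73] → #
    (8,3)@(17, 7): e=[69,0,69] → ·  [on edge]
    (5,4)@(11, 9): e=[3,80,55] → #
    (8,4)@(17, 9): e=[93,-4,49] → ·
    (5,5)@(11, 11): e=[27,76,35] → #
    (8,5)@(17, 11): e=[117,-8,29] → ·
    (4,6)@(9, 13): e=[21,100,17] → #
    (8,6)@(17, 13): e=[141,-12,9] → ·
  covered (15 px):
    · · · · · · · · · · ·
    · · · · · · · · # · ·
    · · · · · · · # # · ·
    · · · · · · # # · · ·
    · · · · · # # # · · ·
    · · · · · # # # · · ·
    · · · · # # # # · · ·
    · · · · · · · · · · ·
    · · · · · · · · · · ·
T2:
  2·area = 126
  edge (22, 12)→(6, 6): d=(-16,-6) top-left  bias=+0
  edge (6, 6)→(19, 3): d=(13,-3) top-left  bias=+0
  edge (19, 3)→(22, 12): d=(3,9) right/bottom  bias=-1
    (9,1)@(19, 3): e=[126,0,0] → ·  [on edge]
    (5,2)@(11, 5): e=[46,2,78] → #
    (6,2)@(13, 5): e=[58,8,60] → #
    (7,2)@(15, 5): e=[70,14,42] → #
    (8,2)@(17, 5): e=[82,20,24] → #
    (9,2)@(19, 5): e=[94,26,6] → #
    (10,2)@(21, 5): e=[106,32,-12] → ·
    (4,3)@(9, 7): e=[2,22,102] → #
    (10,3)@(21, 7): e=[74,58,-6] → ·
    (4,4)@(9, 9): e=[-30,48,108] → ·
    (5,4)@(11, 9): e=[-18,54,90] → ·
    (6,4)@(13, 9): e=[-6,60,72] → ·
    (10,4)@(21, 9): e=[42,84,0] → ·  [on edge]
  covered (15 px):
    · · · · · · · · · · ·
    · · · · · · · · · · ·
    · · · · · # # # # # ·
    · · · · # # # # # # ·
    · · · · · · · # # # ·
    · · · · · · · · · · #
    · · · · · · · · · · ·
    · · · · · · · · · · ·
    · · · · · · · · · · ·
T3:
  2·area = 112
  edge (10, 16)→(10, 2): d=(0,-14) top-left  bias=+0
  edge (10, 2)→(18, 16): d=(8,14) right/bottom  bias=-1
  edge (18, 16)→(10, 16): d=(-8,0) right/bottom  bias=-1
    (5,2)@(11, 5): e=[14,10,88] → #
    (6,2)@(13, 5): e=[42,-18,88] → ·
    (5,3)@(11, 7): e=[14,26,72] → #
    (6,3)@(13, 7): e=[42,-2,72] → ·
    (5,4)@(11, 9): e=[14,42,56] → #
    (6,4)@(13, 9): e=[42,14,56] → #
    (7,4)@(15, 9): e=[70,-14,56] → ·
    (5,5)@(11, 11): e=[14,58,40] → #
    (7,5)@(15, 11): e=[70,2,40] → #
    (8,5)@(17, 11): e=[98,-26,40] → ·
    (5,6)@(11, 13): e=[14,74,24] → #
    (8,6)@(17, 13): e=[98,-10,24] → ·
  covered (14 px):
    · · · · · · · · · · ·
    · · · · · · · · · · ·
    · · · · · # · · · · ·
    · · · · · # · · · · ·
    · · · · · # # · · · ·
    · · · · · # # # · · ·
    · · · · · # # # · · ·
    · · · · · # # # # · ·
    · · · · · · · · · · ·

Result: [26,72,14]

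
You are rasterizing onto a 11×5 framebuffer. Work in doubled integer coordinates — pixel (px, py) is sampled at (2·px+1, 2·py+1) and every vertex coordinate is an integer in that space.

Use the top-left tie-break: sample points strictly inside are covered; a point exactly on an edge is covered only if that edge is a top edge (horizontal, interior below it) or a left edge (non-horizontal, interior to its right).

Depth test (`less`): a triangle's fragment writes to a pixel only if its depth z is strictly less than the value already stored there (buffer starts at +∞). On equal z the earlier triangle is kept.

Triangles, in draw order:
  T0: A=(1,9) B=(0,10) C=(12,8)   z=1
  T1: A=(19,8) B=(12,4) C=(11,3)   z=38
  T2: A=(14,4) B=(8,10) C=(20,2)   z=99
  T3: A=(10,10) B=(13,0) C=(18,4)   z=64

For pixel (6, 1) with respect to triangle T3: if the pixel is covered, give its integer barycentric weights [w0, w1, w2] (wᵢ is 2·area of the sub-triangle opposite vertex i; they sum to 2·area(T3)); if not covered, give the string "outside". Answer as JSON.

T0:
  2·area = 10  (B↔C swapped to make it positive)
  edge (1, 9)→(12, 8): d=(11,-1) top-left  bias=+0
  edge (12, 8)→(0, 10): d=(-12,2) right/bottom  bias=-1
  edge (0, 10)→(1, 9): d=(1,-1) top-left  bias=+0
    (4,0)@(9, 1): e=[-80,90,0] → .  [on edge]
    (3,1)@(7, 3): e=[-60,70,0] → .  [on edge]
    (2,2)@(5, 5): e=[-40,50,0] → .  [on edge]
    (1,3)@(3, 7): e=[-20,30,0] → .  [on edge]
    (0,4)@(1, 9): e=[0,10,0] → X  [on edge]
    (1,4)@(3, 9): e=[2,6,2] → X
    (2,4)@(5, 9): e=[4,2,4] → X
    (3,4)@(7, 9): e=[6,-2,6] → .
  covered (3 px):
    . . . . . . . . . . .
    . . . . . . . . . . .
    . . . . . . . . . . .
    . . . . . . . . . . .
    X X X . . . . . . . .
T1:
  2·area = 3
  edge (19, 8)→(12, 4): d=(-7,-4) top-left  bias=+0
  edge (12, 4)→(11, 3): d=(-1,-1) top-left  bias=+0
  edge (11, 3)→(19, 8): d=(8,5) right/bottom  bias=-1
    (4,0)@(9, 1): e=[9,0,-6] → .  [on edge]
    (5,1)@(11, 3): e=[3,0,0] → .  [on edge]
    (6,2)@(13, 5): e=[-3,0,6] → .  [on edge]
    (7,3)@(15, 7): e=[-9,0,12] → .  [on edge]
    (8,4)@(17, 9): e=[-15,0,18] → .  [on edge]
  covered (0 px):
    . . . . . . . . . . .
    . . . . . . . . . . .
    . . . . . . . . . . .
    . . . . . . . . . . .
    . . . . . . . . . . .
T2:
  2·area = 24  (B↔C swapped to make it positive)
  edge (14, 4)→(20, 2): d=(6,-2) top-left  bias=+0
  edge (20, 2)→(8, 10): d=(-12,8) right/bottom  bias=-1
  edge (8, 10)→(14, 4): d=(6,-6) top-left  bias=+0
    (8,0)@(17, 1): e=[-12,36,0] → .  [on edge]
    (7,1)@(15, 3): e=[-4,28,0] → .  [on edge]
    (8,1)@(17, 3): e=[0,12,12] → X  [on edge]
    (9,1)@(19, 3): e=[4,-4,24] → .
    (5,2)@(11, 5): e=[0,36,-12] → .  [on edge]
    (6,2)@(13, 5): e=[4,20,0] → X  [on edge]
    (7,2)@(15, 5): e=[8,4,12] → X
    (8,2)@(17, 5): e=[12,-12,24] → .
    (2,3)@(5, 7): e=[0,60,-36] → .  [on edge]
    (5,3)@(11, 7): e=[12,12,0] → X  [on edge]
    (6,3)@(13, 7): e=[16,-4,12] → .
    (7,3)@(15, 7): e=[20,-20,24] → .
    (4,4)@(9, 9): e=[20,4,0] → X  [on edge]
  covered (5 px):
    . . . . . . . . . . .
    . . . . . . . . X . .
    . . . . . . X X . . .
    . . . . . X . . . . .
    . . . . X . . . . . .
T3:
  2·area = 62
  edge (10, 10)→(13, 0): d=(3,-10) top-left  bias=+0
  edge (13, 0)→(18, 4): d=(5,4) right/bottom  bias=-1
  edge (18, 4)→(10, 10): d=(-8,6) right/bottom  bias=-1
    (6,0)@(13, 1): e=[3,5,54] → X
    (7,0)@(15, 1): e=[23,-3,42] → .
    (6,1)@(13, 3): e=[9,15,38] → X
    (7,1)@(15, 3): e=[29,7,26] → X
    (8,1)@(17, 3): e=[49,-1,14] → .
    (6,2)@(13, 5): e=[15,25,22] → X
    (8,2)@(17, 5): e=[55,9,-2] → .
    (5,3)@(11, 7): e=[1,43,18] → X
    (7,3)@(15, 7): e=[41,27,-6] → .
    (5,4)@(11, 9): e=[7,53,2] → X
    (6,4)@(13, 9): e=[27,45,-10] → .
  covered (8 px):
    . . . . . . X . . . .
    . . . . . . X X . . .
    . . . . . . X X . . .
    . . . . . X X . . . .
    . . . . . X . . . . .

Result: [15,38,9]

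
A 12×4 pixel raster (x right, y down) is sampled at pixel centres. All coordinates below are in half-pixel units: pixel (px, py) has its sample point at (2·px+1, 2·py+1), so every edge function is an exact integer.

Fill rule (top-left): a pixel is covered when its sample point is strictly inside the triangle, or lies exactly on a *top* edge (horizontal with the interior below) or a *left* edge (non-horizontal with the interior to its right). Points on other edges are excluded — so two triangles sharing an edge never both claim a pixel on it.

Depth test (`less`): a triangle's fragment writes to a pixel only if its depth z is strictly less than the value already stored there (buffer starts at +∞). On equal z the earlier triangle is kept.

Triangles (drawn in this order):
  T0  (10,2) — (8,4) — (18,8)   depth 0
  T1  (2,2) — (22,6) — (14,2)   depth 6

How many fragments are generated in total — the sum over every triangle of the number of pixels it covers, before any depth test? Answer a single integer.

T0:
  2·area = 28  (B↔C swapped to make it positive)
  edge (10, 2)→(18, 8): d=(8,6) right/bottom  bias=-1
  edge (18, 8)→(8, 4): d=(-10,-4) top-left  bias=+0
  edge (8, 4)→(10, 2): d=(2,-2) top-left  bias=+0
    (5,0)@(11, 1): e=[-14,42,0] → .  [on edge]
    (4,1)@(9, 3): e=[14,14,0] → X  [on edge]
    (5,1)@(11, 3): e=[2,22,4] → X
    (6,1)@(13, 3): e=[-10,30,8] → .
    (3,2)@(7, 5): e=[42,-14,0] → .  [on edge]
    (4,2)@(9, 5): e=[30,-6,4] → .
    (5,2)@(11, 5): e=[18,2,8] → X
    (6,2)@(13, 5): e=[6,10,12] → X
    (7,2)@(15, 5): e=[-6,18,16] → .
    (2,3)@(5, 7): e=[70,-42,0] → .  [on edge]
    (5,3)@(11, 7): e=[34,-18,12] → .
    (6,3)@(13, 7): e=[22,-10,16] → .
  covered (4 px):
    . . . . . . . . . . . .
    . . . . X X . . . . . .
    . . . . . X X . . . . .
    . . . . . . . . . . . .
T1:
  2·area = 48  (B↔C swapped to make it positive)
  edge (2, 2)→(14, 2): d=(12,0) top-left  bias=+0
  edge (14, 2)→(22, 6): d=(8,4) right/bottom  bias=-1
  edge (22, 6)→(2, 2): d=(-20,-4) top-left  bias=+0
    (3,1)@(7, 3): e=[12,36,0] → X  [on edge]
    (4,1)@(9, 3): e=[12,28,8] → X
    (5,1)@(11, 3): e=[12,20,16] → X
    (6,1)@(13, 3): e=[12,12,24] → X
    (7,1)@(15, 3): e=[12,4,32] → X
    (8,1)@(17, 3): e=[12,-4,40] → .
    (3,2)@(7, 5): e=[36,52,-40] → .
    (4,2)@(9, 5): e=[36,44,-32] → .
    (5,2)@(11, 5): e=[36,36,-24] → .
    (6,2)@(13, 5): e=[36,28,-16] → .
    (7,2)@(15, 5): e=[36,20,-8] → .
    (8,2)@(17, 5): e=[36,12,0] → X  [on edge]
  covered (7 px):
    . . . . . . . . . . . .
    . . . X X X X X . . . .
    . . . . . . . . X X . .
    . . . . . . . . . . . .

Result: 11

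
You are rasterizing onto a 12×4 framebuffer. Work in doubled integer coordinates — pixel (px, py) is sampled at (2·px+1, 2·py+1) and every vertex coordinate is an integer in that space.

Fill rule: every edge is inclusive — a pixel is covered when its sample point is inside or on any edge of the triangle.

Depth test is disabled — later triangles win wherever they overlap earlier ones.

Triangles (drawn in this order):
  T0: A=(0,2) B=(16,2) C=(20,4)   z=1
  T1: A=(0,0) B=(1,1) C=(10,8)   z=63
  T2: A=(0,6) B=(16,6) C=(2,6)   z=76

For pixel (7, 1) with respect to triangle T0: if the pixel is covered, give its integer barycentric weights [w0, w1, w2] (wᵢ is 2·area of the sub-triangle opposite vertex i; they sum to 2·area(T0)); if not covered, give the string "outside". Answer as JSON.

T0:
  2·area = 32
  edge (0, 2)→(16, 2): d=(16,0) inclusive
  edge (16, 2)→(20, 4): d=(4,2) inclusive
  edge (20, 4)→(0, 2): d=(-20,-2) inclusive
    (5,1)@(11, 3): e=[16,14,2] → █
    (6,1)@(13, 3): e=[16,10,6] → █
    (7,1)@(15, 3): e=[16,6,10] → █
    (8,1)@(17, 3): e=[16,2,14] → █
    (9,1)@(19, 3): e=[16,-2,18] → ·
    (5,2)@(11, 5): e=[48,22,-38] → ·
    (6,2)@(13, 5): e=[48,18,-34] → ·
    (7,2)@(15, 5): e=[48,14,-30] → ·
    (8,2)@(17, 5): e=[48,10,-26] → ·
  covered (4 px):
    · · · · · · · · · · · ·
    · · · · · █ █ █ █ · · ·
    · · · · · · · · · · · ·
    · · · · · · · · · · · ·
T1:
  2·area = 2  (B↔C swapped to make it positive)
  edge (0, 0)→(10, 8): d=(10,8) inclusive
  edge (10, 8)→(1, 1): d=(-9,-7) inclusive
  edge (1, 1)→(0, 0): d=(-1,-1) inclusive
    (0,0)@(1, 1): e=[2,0,0] → █  [on edge]
    (1,0)@(3, 1): e=[-14,14,2] → ·
    (0,1)@(1, 3): e=[22,-18,-2] → ·
    (1,1)@(3, 3): e=[6,-4,0] → ·  [on edge]
    (2,2)@(5, 5): e=[10,-8,0] → ·  [on edge]
    (3,3)@(7, 7): e=[14,-12,0] → ·  [on edge]
  covered (1 px):
    █ · · · · · · · · · · ·
    · · · · · · · · · · · ·
    · · · · · · · · · · · ·
    · · · · · · · · · · · ·
T2:
  degenerate (2·area = 0) — covers nothing

Final: [6,10,16]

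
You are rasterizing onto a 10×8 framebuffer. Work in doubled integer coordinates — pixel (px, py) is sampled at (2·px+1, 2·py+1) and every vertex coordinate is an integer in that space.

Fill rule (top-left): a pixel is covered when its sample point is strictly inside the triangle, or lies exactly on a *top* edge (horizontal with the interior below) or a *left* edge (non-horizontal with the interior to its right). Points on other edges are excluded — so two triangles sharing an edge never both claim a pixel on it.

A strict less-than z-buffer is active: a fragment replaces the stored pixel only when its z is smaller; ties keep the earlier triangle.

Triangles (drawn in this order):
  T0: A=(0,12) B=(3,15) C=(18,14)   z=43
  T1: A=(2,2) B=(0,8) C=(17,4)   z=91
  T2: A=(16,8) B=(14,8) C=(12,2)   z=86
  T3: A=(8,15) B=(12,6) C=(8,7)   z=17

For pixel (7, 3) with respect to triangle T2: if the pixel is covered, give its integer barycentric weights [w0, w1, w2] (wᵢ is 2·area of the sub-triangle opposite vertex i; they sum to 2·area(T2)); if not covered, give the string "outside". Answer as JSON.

T0:
  2·area = 48  (B↔C swapped to make it positive)
  edge (0, 12)→(18, 14): d=(18,2) right/bottom  bias=-1
  edge (18, 14)→(3, 15): d=(-15,1) right/bottom  bias=-1
  edge (3, 15)→(0, 12): d=(-3,-3) top-left  bias=+0
    (0,6)@(1, 13): e=[16,32,0] → █  [on edge]
    (1,6)@(3, 13): e=[12,30,6] → █
    (2,6)@(5, 13): e=[8,28,12] → █
    (3,6)@(7, 13): e=[4,26,18] → █
    (4,6)@(9, 13): e=[0,24,24] → ·  [on edge]
    (0,7)@(1, 15): e=[52,2,-6] → ·
    (1,7)@(3, 15): e=[48,0,0] → ·  [on edge]
    (2,7)@(5, 15): e=[44,-2,6] → ·
    (3,7)@(7, 15): e=[40,-4,12] → ·
  covered (4 px):
    · · · · · · · · · ·
    · · · · · · · · · ·
    · · · · · · · · · ·
    · · · · · · · · · ·
    · · · · · · · · · ·
    · · · · · · · · · ·
    █ █ █ █ · · · · · ·
    · · · · · · · · · ·
T1:
  2·area = 94  (B↔C swapped to make it positive)
  edge (2, 2)→(17, 4): d=(15,2) right/bottom  bias=-1
  edge (17, 4)→(0, 8): d=(-17,4) right/bottom  bias=-1
  edge (0, 8)→(2, 2): d=(2,-6) top-left  bias=+0
    (1,1)@(3, 3): e=[13,73,8] → █
    (2,1)@(5, 3): e=[9,65,20] → █
    (3,1)@(7, 3): e=[5,57,32] → █
    (4,1)@(9, 3): e=[1,49,44] → █
    (5,1)@(11, 3): e=[-3,41,56] → ·
    (0,2)@(1, 5): e=[47,47,0] → █  [on edge]
    (5,2)@(11, 5): e=[27,7,60] → █
    (6,2)@(13, 5): e=[23,-1,72] → ·
    (0,3)@(1, 7): e=[77,13,4] → █
    (2,3)@(5, 7): e=[69,-3,28] → ·
    (3,3)@(7, 7): e=[65,-11,40] → ·
    (4,3)@(9, 7): e=[61,-19,52] → ·
  covered (12 px):
    · · · · · · · · · ·
    · █ █ █ █ · · · · ·
    █ █ █ █ █ █ · · · ·
    █ █ · · · · · · · ·
    · · · · · · · · · ·
    · · · · · · · · · ·
    · · · · · · · · · ·
    · · · · · · · · · ·
T2:
  2·area = 12
  edge (16, 8)→(14, 8): d=(-2,0) right/bottom  bias=-1
  edge (14, 8)→(12, 2): d=(-2,-6) top-left  bias=+0
  edge (12, 2)→(16, 8): d=(4,6) right/bottom  bias=-1
    (6,2)@(13, 5): e=[6,0,6] → █  [on edge]
    (7,2)@(15, 5): e=[6,12,-6] → ·
    (6,3)@(13, 7): e=[2,-4,14] → ·
    (7,3)@(15, 7): e=[2,8,2] → █
    (8,3)@(17, 7): e=[2,20,-10] → ·
    (7,4)@(15, 9): e=[-2,4,10] → ·
    (7,5)@(15, 11): e=[-6,0,18] → ·  [on edge]
  covered (2 px):
    · · · · · · · · · ·
    · · · · · · · · · ·
    · · · · · · █ · · ·
    · · · · · · · █ · ·
    · · · · · · · · · ·
    · · · · · · · · · ·
    · · · · · · · · · ·
    · · · · · · · · · ·
T3:
  2·area = 32  (B↔C swapped to make it positive)
  edge (8, 15)→(8, 7): d=(0,-8) top-left  bias=+0
  edge (8, 7)→(12, 6): d=(4,-1) top-left  bias=+0
  edge (12, 6)→(8, 15): d=(-4,9) right/bottom  bias=-1
    (4,3)@(9, 7): e=[8,1,23] → █
    (5,3)@(11, 7): e=[24,3,5] → █
    (6,3)@(13, 7): e=[40,5,-13] → ·
    (4,4)@(9, 9): e=[8,9,15] → █
    (5,4)@(11, 9): e=[24,11,-3] → ·
    (4,5)@(9, 11): e=[8,17,7] → █
    (5,5)@(11, 11): e=[24,19,-11] → ·
    (4,6)@(9, 13): e=[8,25,-1] → ·
  covered (4 px):
    · · · · · · · · · ·
    · · · · · · · · · ·
    · · · · · · · · · ·
    · · · · █ █ · · · ·
    · · · · █ · · · · ·
    · · · · █ · · · · ·
    · · · · · · · · · ·
    · · · · · · · · · ·

Result: [8,2,2]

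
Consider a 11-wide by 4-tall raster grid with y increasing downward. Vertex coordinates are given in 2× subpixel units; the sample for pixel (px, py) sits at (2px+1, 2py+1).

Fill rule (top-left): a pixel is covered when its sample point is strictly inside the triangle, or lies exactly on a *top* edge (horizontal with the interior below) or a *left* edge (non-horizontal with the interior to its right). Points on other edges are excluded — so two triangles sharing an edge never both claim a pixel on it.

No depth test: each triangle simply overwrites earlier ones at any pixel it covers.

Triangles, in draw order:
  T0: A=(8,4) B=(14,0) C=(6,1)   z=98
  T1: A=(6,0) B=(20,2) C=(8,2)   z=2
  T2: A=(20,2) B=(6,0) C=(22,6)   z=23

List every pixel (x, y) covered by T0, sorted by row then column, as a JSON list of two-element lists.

T0:
  2·area = 26  (B↔C swapped to make it positive)
  edge (8, 4)→(6, 1): d=(-2,-3) top-left  bias=+0
  edge (6, 1)→(14, 0): d=(8,-1) top-left  bias=+0
  edge (14, 0)→(8, 4): d=(-6,4) right/bottom  bias=-1
    (3,0)@(7, 1): e=[3,1,22] → #
    (4,0)@(9, 1): e=[9,3,14] → #
    (5,0)@(11, 1): e=[15,5,6] → #
    (6,0)@(13, 1): e=[21,7,-2] → ·
    (3,1)@(7, 3): e=[-1,17,10] → ·
    (4,1)@(9, 3): e=[5,19,2] → #
    (5,1)@(11, 3): e=[11,21,-6] → ·
    (4,2)@(9, 5): e=[1,35,-10] → ·
  covered (4 px):
    · · · # # # · · · · ·
    · · · · # · · · · · ·
    · · · · · · · · · · ·
    · · · · · · · · · · ·
T1:
  2·area = 24
  edge (6, 0)→(20, 2): d=(14,2) right/bottom  bias=-1
  edge (20, 2)→(8, 2): d=(-12,0) right/bottom  bias=-1
  edge (8, 2)→(6, 0): d=(-2,-2) top-left  bias=+0
    (3,0)@(7, 1): e=[12,12,0] → #  [on edge]
    (4,0)@(9, 1): e=[8,12,4] → #
    (5,0)@(11, 1): e=[4,12,8] → #
    (6,0)@(13, 1): e=[0,12,12] → ·  [on edge]
    (3,1)@(7, 3): e=[40,-12,-4] → ·
    (4,1)@(9, 3): e=[36,-12,0] → ·  [on edge]
    (5,1)@(11, 3): e=[32,-12,4] → ·
    (5,2)@(11, 5): e=[60,-36,0] → ·  [on edge]
    (6,3)@(13, 7): e=[84,-60,0] → ·  [on edge]
  covered (3 px):
    · · · # # # · · · · ·
    · · · · · · · · · · ·
    · · · · · · · · · · ·
    · · · · · · · · · · ·
T2:
  2·area = 52  (B↔C swapped to make it positive)
  edge (20, 2)→(22, 6): d=(2,4) right/bottom  bias=-1
  edge (22, 6)→(6, 0): d=(-16,-6) top-left  bias=+0
  edge (6, 0)→(20, 2): d=(14,2) right/bottom  bias=-1
    (4,0)@(9, 1): e=[42,2,8] → #
    (5,0)@(11, 1): e=[34,14,4] → #
    (6,0)@(13, 1): e=[26,26,0] → ·  [on edge]
    (4,1)@(9, 3): e=[46,-30,36] → ·
    (5,1)@(11, 3): e=[38,-18,32] → ·
    (7,1)@(15, 3): e=[22,6,24] → #
    (8,1)@(17, 3): e=[14,18,20] → #
    (9,1)@(19, 3): e=[6,30,16] → #
    (10,1)@(21, 3): e=[-2,42,12] → ·
    (7,2)@(15, 5): e=[26,-26,52] → ·
    (8,2)@(17, 5): e=[18,-14,48] → ·
    (9,2)@(19, 5): e=[10,-2,44] → ·
  covered (6 px):
    · · · · # # · · · · ·
    · · · · · · · # # # ·
    · · · · · · · · · · #
    · · · · · · · · · · ·

Answer: [[3,0],[4,0],[5,0],[4,1]]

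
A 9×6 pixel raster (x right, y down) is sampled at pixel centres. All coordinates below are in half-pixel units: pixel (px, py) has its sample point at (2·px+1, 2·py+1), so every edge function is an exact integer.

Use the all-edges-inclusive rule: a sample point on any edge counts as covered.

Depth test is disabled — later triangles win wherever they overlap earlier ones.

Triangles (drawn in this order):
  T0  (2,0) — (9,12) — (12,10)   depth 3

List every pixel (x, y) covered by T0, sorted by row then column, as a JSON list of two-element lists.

T0:
  2·area = 50  (B↔C swapped to make it positive)
  edge (2, 0)→(12, 10): d=(10,10) inclusive
  edge (12, 10)→(9, 12): d=(-3,2) inclusive
  edge (9, 12)→(2, 0): d=(-7,-12) inclusive
    (1,0)@(3, 1): e=[0,45,5] → #  [on edge]
    (2,0)@(5, 1): e=[-20,41,29] → ·
    (1,1)@(3, 3): e=[20,39,-9] → ·
    (2,1)@(5, 3): e=[0,35,15] → #  [on edge]
    (3,1)@(7, 3): e=[-20,31,39] → ·
    (2,2)@(5, 5): e=[20,29,1] → #
    (3,2)@(7, 5): e=[0,25,25] → #  [on edge]
    (4,2)@(9, 5): e=[-20,21,49] → ·
    (2,3)@(5, 7): e=[40,23,-13] → ·
    (3,3)@(7, 7): e=[20,19,11] → #
    (4,3)@(9, 7): e=[0,15,35] → #  [on edge]
    (5,3)@(11, 7): e=[-20,11,59] → ·
    (5,4)@(11, 9): e=[0,5,45] → #  [on edge]
    (6,5)@(13, 11): e=[0,-5,55] → ·  [on edge]
  covered (9 px):
    · # · · · · · · ·
    · · # · · · · · ·
    · · # # · · · · ·
    · · · # # · · · ·
    · · · · # # · · ·
    · · · · # · · · ·

Final: [[1,0],[2,1],[2,2],[3,2],[3,3],[4,3],[4,4],[5,4],[4,5]]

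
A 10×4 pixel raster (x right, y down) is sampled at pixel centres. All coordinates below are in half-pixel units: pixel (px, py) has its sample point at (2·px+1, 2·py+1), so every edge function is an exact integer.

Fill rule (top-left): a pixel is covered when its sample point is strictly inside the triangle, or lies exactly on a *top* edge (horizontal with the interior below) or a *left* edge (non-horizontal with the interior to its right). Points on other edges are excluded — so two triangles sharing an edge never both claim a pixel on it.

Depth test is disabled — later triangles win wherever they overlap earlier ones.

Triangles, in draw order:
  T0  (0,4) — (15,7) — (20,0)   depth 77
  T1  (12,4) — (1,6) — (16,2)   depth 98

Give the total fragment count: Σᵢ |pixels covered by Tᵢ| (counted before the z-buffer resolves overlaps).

T0:
  2·area = 120  (B↔C swapped to make it positive)
  edge (0, 4)→(20, 0): d=(20,-4) top-left  bias=+0
  edge (20, 0)→(15, 7): d=(-5,7) right/bottom  bias=-1
  edge (15, 7)→(0, 4): d=(-15,-3) top-left  bias=+0
    (7,0)@(15, 1): e=[0,30,90] → #  [on edge]
    (8,0)@(17, 1): e=[8,16,96] → #
    (9,0)@(19, 1): e=[16,2,102] → #
    (2,1)@(5, 3): e=[0,90,30] → #  [on edge]
    (3,1)@(7, 3): e=[8,76,36] → #
    (4,1)@(9, 3): e=[16,62,42] → #
    (5,1)@(11, 3): e=[24,48,48] → #
    (6,1)@(13, 3): e=[32,34,54] → #
    (9,1)@(19, 3): e=[56,-8,72] → ·
    (2,2)@(5, 5): e=[40,80,0] → #  [on edge]
    (8,2)@(17, 5): e=[88,-4,36] → ·
    (2,3)@(5, 7): e=[80,70,-30] → ·
    (7,3)@(15, 7): e=[120,0,0] → ·  [on edge]
  covered (16 px):
    · · · · · · · # # #
    · · # # # # # # # ·
    · · # # # # # # · ·
    · · · · · · · · · ·
T1:
  2·area = 14
  edge (12, 4)→(1, 6): d=(-11,2) right/bottom  bias=-1
  edge (1, 6)→(16, 2): d=(15,-4) top-left  bias=+0
  edge (16, 2)→(12, 4): d=(-4,2) right/bottom  bias=-1
    (6,1)@(13, 3): e=[9,3,2] → #
    (7,1)@(15, 3): e=[5,11,-2] → ·
    (2,2)@(5, 5): e=[3,1,10] → #
    (3,2)@(7, 5): e=[-1,9,6] → ·
    (6,2)@(13, 5): e=[-13,33,-6] → ·
    (2,3)@(5, 7): e=[-19,31,2] → ·
  covered (2 px):
    · · · · · · · · · ·
    · · · · · · # · · ·
    · · # · · · · · · ·
    · · · · · · · · · ·

Answer: 18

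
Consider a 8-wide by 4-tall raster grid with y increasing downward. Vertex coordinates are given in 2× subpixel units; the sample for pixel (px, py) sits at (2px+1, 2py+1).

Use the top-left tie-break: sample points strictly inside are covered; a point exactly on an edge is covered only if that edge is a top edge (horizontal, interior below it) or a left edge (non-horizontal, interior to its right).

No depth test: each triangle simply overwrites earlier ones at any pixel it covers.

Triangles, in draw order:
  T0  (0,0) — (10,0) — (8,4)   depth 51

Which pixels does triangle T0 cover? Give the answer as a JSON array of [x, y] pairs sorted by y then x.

T0:
  2·area = 40
  edge (0, 0)→(10, 0): d=(10,0) top-left  bias=+0
  edge (10, 0)→(8, 4): d=(-2,4) right/bottom  bias=-1
  edge (8, 4)→(0, 0): d=(-8,-4) top-left  bias=+0
    (1,0)@(3, 1): e=[10,26,4] → #
    (2,0)@(5, 1): e=[10,18,12] → #
    (3,0)@(7, 1): e=[10,10,20] → #
    (4,0)@(9, 1): e=[10,2,28] → #
    (5,0)@(11, 1): e=[10,-6,36] → ·
    (1,1)@(3, 3): e=[30,22,-12] → ·
    (2,1)@(5, 3): e=[30,14,-4] → ·
    (3,1)@(7, 3): e=[30,6,4] → #
    (4,1)@(9, 3): e=[30,-2,12] → ·
    (3,2)@(7, 5): e=[50,2,-12] → ·
  covered (5 px):
    · # # # # · · ·
    · · · # · · · ·
    · · · · · · · ·
    · · · · · · · ·

Final: [[1,0],[2,0],[3,0],[4,0],[3,1]]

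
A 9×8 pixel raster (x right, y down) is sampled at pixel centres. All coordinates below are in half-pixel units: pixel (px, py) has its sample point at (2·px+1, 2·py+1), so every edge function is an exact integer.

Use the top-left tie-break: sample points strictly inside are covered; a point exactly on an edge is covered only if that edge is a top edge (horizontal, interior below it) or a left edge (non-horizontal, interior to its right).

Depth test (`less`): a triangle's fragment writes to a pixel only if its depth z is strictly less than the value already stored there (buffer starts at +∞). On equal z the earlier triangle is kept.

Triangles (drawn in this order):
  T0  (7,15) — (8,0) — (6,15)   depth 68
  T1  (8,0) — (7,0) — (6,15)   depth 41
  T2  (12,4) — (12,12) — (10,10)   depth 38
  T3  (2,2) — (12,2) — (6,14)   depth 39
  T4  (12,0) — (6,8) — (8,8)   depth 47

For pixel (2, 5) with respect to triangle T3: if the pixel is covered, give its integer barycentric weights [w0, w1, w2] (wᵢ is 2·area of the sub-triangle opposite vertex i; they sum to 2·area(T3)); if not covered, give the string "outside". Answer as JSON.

T0:
  2·area = 15  (B↔C swapped to make it positive)
  edge (7, 15)→(6, 15): d=(-1,0) right/bottom  bias=-1
  edge (6, 15)→(8, 0): d=(2,-15) top-left  bias=+0
  edge (8, 0)→(7, 15): d=(-1,15) right/bottom  bias=-1
    (3,4)@(7, 9): e=[6,3,6] → X
    (4,4)@(9, 9): e=[6,33,-24] → .
    (3,5)@(7, 11): e=[4,7,4] → X
    (4,5)@(9, 11): e=[4,37,-26] → .
    (3,6)@(7, 13): e=[2,11,2] → X
    (4,6)@(9, 13): e=[2,41,-28] → .
    (0,7)@(1, 15): e=[0,-75,90] → .  [on edge]
    (1,7)@(3, 15): e=[0,-45,60] → .  [on edge]
    (2,7)@(5, 15): e=[0,-15,30] → .  [on edge]
    (3,7)@(7, 15): e=[0,15,0] → .  [on edge]
    (4,7)@(9, 15): e=[0,45,-30] → .  [on edge]
    (5,7)@(11, 15): e=[0,75,-60] → .  [on edge]
    (6,7)@(13, 15): e=[0,105,-90] → .  [on edge]
    (7,7)@(15, 15): e=[0,135,-120] → .  [on edge]
    (8,7)@(17, 15): e=[0,165,-150] → .  [on edge]
  covered (3 px):
    . . . . . . . . .
    . . . . . . . . .
    . . . . . . . . .
    . . . . . . . . .
    . . . X . . . . .
    . . . X . . . . .
    . . . X . . . . .
    . . . . . . . . .
T1:
  2·area = 15  (B↔C swapped to make it positive)
  edge (8, 0)→(6, 15): d=(-2,15) right/bottom  bias=-1
  edge (6, 15)→(7, 0): d=(1,-15) top-left  bias=+0
  edge (7, 0)→(8, 0): d=(1,0) top-left  bias=+0
    (3,0)@(7, 1): e=[13,1,1] → X
    (4,0)@(9, 1): e=[-17,31,1] → .
    (3,1)@(7, 3): e=[9,3,3] → X
    (4,1)@(9, 3): e=[-21,33,3] → .
    (3,2)@(7, 5): e=[5,5,5] → X
    (4,2)@(9, 5): e=[-25,35,5] → .
    (3,3)@(7, 7): e=[1,7,7] → X
    (4,3)@(9, 7): e=[-29,37,7] → .
    (3,4)@(7, 9): e=[-3,9,9] → .
  covered (4 px):
    . . . X . . . . .
    . . . X . . . . .
    . . . X . . . . .
    . . . X . . . . .
    . . . . . . . . .
    . . . . . . . . .
    . . . . . . . . .
    . . . . . . . . .
T2:
  2·area = 16
  edge (12, 4)→(12, 12): d=(0,8) right/bottom  bias=-1
  edge (12, 12)→(10, 10): d=(-2,-2) top-left  bias=+0
  edge (10, 10)→(12, 4): d=(2,-6) top-left  bias=+0
    (0,0)@(1, 1): e=[88,0,-72] → .  [on edge]
    (6,0)@(13, 1): e=[-8,24,0] → .  [on edge]
    (1,1)@(3, 3): e=[72,0,-56] → .  [on edge]
    (2,2)@(5, 5): e=[56,0,-40] → .  [on edge]
    (3,3)@(7, 7): e=[40,0,-24] → .  [on edge]
    (5,3)@(11, 7): e=[8,8,0] → X  [on edge]
    (6,3)@(13, 7): e=[-8,12,12] → .
    (4,4)@(9, 9): e=[24,0,-8] → .  [on edge]
    (5,4)@(11, 9): e=[8,4,4] → X
    (6,4)@(13, 9): e=[-8,8,16] → .
    (5,5)@(11, 11): e=[8,0,8] → X  [on edge]
    (6,5)@(13, 11): e=[-8,4,20] → .
    (4,6)@(9, 13): e=[24,-8,0] → .  [on edge]
    (6,6)@(13, 13): e=[-8,0,24] → .  [on edge]
    (7,7)@(15, 15): e=[-24,0,40] → .  [on edge]
  covered (3 px):
    . . . . . . . . .
    . . . . . . . . .
    . . . . . . . . .
    . . . . . X . . .
    . . . . . X . . .
    . . . . . X . . .
    . . . . . . . . .
    . . . . . . . . .
T3:
  2·area = 120
  edge (2, 2)→(12, 2): d=(10,0) top-left  bias=+0
  edge (12, 2)→(6, 14): d=(-6,12) right/bottom  bias=-1
  edge (6, 14)→(2, 2): d=(-4,-12) top-left  bias=+0
    (1,1)@(3, 3): e=[10,102,8] → X
    (2,1)@(5, 3): e=[10,78,32] → X
    (3,1)@(7, 3): e=[10,54,56] → X
    (4,1)@(9, 3): e=[10,30,80] → X
    (5,1)@(11, 3): e=[10,6,104] → X
    (6,1)@(13, 3): e=[10,-18,128] → .
    (1,2)@(3, 5): e=[30,90,0] → X  [on edge]
    (5,2)@(11, 5): e=[30,-6,96] → .
    (1,3)@(3, 7): e=[50,78,-8] → .
    (2,3)@(5, 7): e=[50,54,16] → X
    (5,3)@(11, 7): e=[50,-18,88] → .
    (2,4)@(5, 9): e=[70,42,8] → X
    (2,5)@(5, 11): e=[90,30,0] → X  [on edge]
  covered (16 px):
    . . . . . . . . .
    . X X X X X . . .
    . X X X X . . . .
    . . X X X . . . .
    . . X X . . . . .
    . . X X . . . . .
    . . . . . . . . .
    . . . . . . . . .
T4:
  2·area = 16  (B↔C swapped to make it positive)
  edge (12, 0)→(8, 8): d=(-4,8) right/bottom  bias=-1
  edge (8, 8)→(6, 8): d=(-2,0) right/bottom  bias=-1
  edge (6, 8)→(12, 0): d=(6,-8) top-left  bias=+0
    (4,2)@(9, 5): e=[4,6,6] → X
    (5,2)@(11, 5): e=[-12,6,22] → .
    (3,3)@(7, 7): e=[12,2,2] → X
    (4,3)@(9, 7): e=[-4,2,18] → .
    (3,4)@(7, 9): e=[4,-2,14] → .
  covered (2 px):
    . . . . . . . . .
    . . . . . . . . .
    . . . . X . . . .
    . . . X . . . . .
    . . . . . . . . .
    . . . . . . . . .
    . . . . . . . . .
    . . . . . . . . .

Final: [30,0,90]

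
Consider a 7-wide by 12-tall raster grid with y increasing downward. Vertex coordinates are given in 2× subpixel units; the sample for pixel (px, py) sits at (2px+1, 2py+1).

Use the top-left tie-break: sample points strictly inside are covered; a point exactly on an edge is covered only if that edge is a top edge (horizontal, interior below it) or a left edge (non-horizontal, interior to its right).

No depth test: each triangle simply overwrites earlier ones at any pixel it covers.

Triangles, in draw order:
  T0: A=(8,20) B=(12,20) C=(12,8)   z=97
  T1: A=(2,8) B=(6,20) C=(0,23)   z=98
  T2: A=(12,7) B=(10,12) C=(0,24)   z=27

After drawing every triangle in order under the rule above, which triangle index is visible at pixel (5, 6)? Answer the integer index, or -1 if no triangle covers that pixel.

T0:
  2·area = 48  (B↔C swapped to make it positive)
  edge (8, 20)→(12, 8): d=(4,-12) top-left  bias=+0
  edge (12, 8)→(12, 20): d=(0,12) right/bottom  bias=-1
  edge (12, 20)→(8, 20): d=(-4,0) right/bottom  bias=-1
    (6,2)@(13, 5): e=[0,-12,60] → .  [on edge]
    (5,5)@(11, 11): e=[0,12,36] → X  [on edge]
    (6,5)@(13, 11): e=[24,-12,36] → .
    (5,6)@(11, 13): e=[8,12,28] → X
    (6,6)@(13, 13): e=[32,-12,28] → .
    (5,7)@(11, 15): e=[16,12,20] → X
    (6,7)@(13, 15): e=[40,-12,20] → .
    (4,8)@(9, 17): e=[0,36,12] → X  [on edge]
    (6,8)@(13, 17): e=[48,-12,12] → .
    (4,9)@(9, 19): e=[8,36,4] → X
    (6,9)@(13, 19): e=[56,-12,4] → .
    (4,10)@(9, 21): e=[16,36,-4] → .
    (3,11)@(7, 23): e=[0,60,-12] → .  [on edge]
  covered (7 px):
    . . . . . . .
    . . . . . . .
    . . . . . . .
    . . . . . . .
    . . . . . . .
    . . . . . X .
    . . . . . X .
    . . . . . X .
    . . . . X X .
    . . . . X X .
    . . . . . . .
    . . . . . . .
T1:
  2·area = 84
  edge (2, 8)→(6, 20): d=(4,12) right/bottom  bias=-1
  edge (6, 20)→(0, 23): d=(-6,3) right/bottom  bias=-1
  edge (0, 23)→(2, 8): d=(2,-15) top-left  bias=+0
    (0,2)@(1, 5): e=[0,105,-21] → .  [on edge]
    (1,5)@(3, 11): e=[0,63,21] → .  [on edge]
    (1,6)@(3, 13): e=[8,51,25] → X
    (2,6)@(5, 13): e=[-16,45,55] → .
    (1,7)@(3, 15): e=[16,39,29] → X
    (2,7)@(5, 15): e=[-8,33,59] → .
    (0,8)@(1, 17): e=[48,33,3] → X
    (2,8)@(5, 17): e=[0,21,63] → .  [on edge]
    (0,9)@(1, 19): e=[56,21,7] → X
    (2,9)@(5, 19): e=[8,9,67] → X
    (3,9)@(7, 19): e=[-16,3,97] → .
    (0,10)@(1, 21): e=[64,9,11] → X
    (3,11)@(7, 23): e=[0,-21,105] → .  [on edge]
  covered (9 px):
    . . . . . . .
    . . . . . . .
    . . . . . . .
    . . . . . . .
    . . . . . . .
    . . . . . . .
    . X . . . . .
    . X . . . . .
    X X . . . . .
    X X X . . . .
    X X . . . . .
    . . . . . . .
T2:
  2·area = 26
  edge (12, 7)→(10, 12): d=(-2,5) right/bottom  bias=-1
  edge (10, 12)→(0, 24): d=(-10,12) right/bottom  bias=-1
  edge (0, 24)→(12, 7): d=(12,-17) top-left  bias=+0
    (5,4)@(11, 9): e=[1,18,7] → X
    (6,4)@(13, 9): e=[-9,-6,41] → .
    (5,5)@(11, 11): e=[-3,-2,31] → .
    (4,6)@(9, 13): e=[3,2,21] → X
    (5,6)@(11, 13): e=[-7,-22,55] → .
    (3,7)@(7, 15): e=[9,6,11] → X
    (4,7)@(9, 15): e=[-1,-18,45] → .
    (2,8)@(5, 17): e=[15,10,1] → X
    (3,8)@(7, 17): e=[5,-14,35] → .
    (2,9)@(5, 19): e=[11,-10,25] → .
  covered (4 px):
    . . . . . . .
    . . . . . . .
    . . . . . . .
    . . . . . . .
    . . . . . X .
    . . . . . . .
    . . . . X . .
    . . . X . . .
    . . X . . . .
    . . . . . . .
    . . . . . . .
    . . . . . . .

Z-buffer (winner per pixel, '.' = empty):
  . . . . . . .
  . . . . . . .
  . . . . . . .
  . . . . . . .
  . . . . . 2 .
  . . . . . 0 .
  . 1 . . 2 0 .
  . 1 . 2 . 0 .
  1 1 2 . 0 0 .
  1 1 1 . 0 0 .
  1 1 . . . . .
  . . . . . . .

Final: 0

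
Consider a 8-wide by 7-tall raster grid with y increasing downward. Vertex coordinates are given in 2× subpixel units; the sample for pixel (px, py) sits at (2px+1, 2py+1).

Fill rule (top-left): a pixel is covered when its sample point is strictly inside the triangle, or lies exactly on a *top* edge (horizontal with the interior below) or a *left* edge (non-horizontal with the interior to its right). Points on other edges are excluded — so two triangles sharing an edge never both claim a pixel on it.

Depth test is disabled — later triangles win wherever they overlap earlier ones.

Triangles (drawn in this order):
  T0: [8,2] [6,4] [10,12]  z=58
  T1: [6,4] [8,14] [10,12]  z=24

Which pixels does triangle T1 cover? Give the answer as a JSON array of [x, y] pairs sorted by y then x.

T0:
  2·area = 24  (B↔C swapped to make it positive)
  edge (8, 2)→(10, 12): d=(2,10) right/bottom  bias=-1
  edge (10, 12)→(6, 4): d=(-4,-8) top-left  bias=+0
  edge (6, 4)→(8, 2): d=(2,-2) top-left  bias=+0
    (4,0)@(9, 1): e=[-12,36,0] → ·  [on edge]
    (3,1)@(7, 3): e=[12,12,0] → █  [on edge]
    (4,1)@(9, 3): e=[-8,28,4] → ·
    (2,2)@(5, 5): e=[36,-12,0] → ·  [on edge]
    (3,2)@(7, 5): e=[16,4,4] → █
    (4,2)@(9, 5): e=[-4,20,8] → ·
    (1,3)@(3, 7): e=[60,-36,0] → ·  [on edge]
    (3,3)@(7, 7): e=[20,-4,8] → ·
    (4,3)@(9, 7): e=[0,12,12] → ·  [on edge]
    (0,4)@(1, 9): e=[84,-60,0] → ·  [on edge]
    (4,4)@(9, 9): e=[4,4,16] → █
    (5,4)@(11, 9): e=[-16,20,20] → ·
  covered (3 px):
    · · · · · · · ·
    · · · █ · · · ·
    · · · █ · · · ·
    · · · · · · · ·
    · · · · █ · · ·
    · · · · · · · ·
    · · · · · · · ·
T1:
  2·area = 24  (B↔C swapped to make it positive)
  edge (6, 4)→(10, 12): d=(4,8) right/bottom  bias=-1
  edge (10, 12)→(8, 14): d=(-2,2) right/bottom  bias=-1
  edge (8, 14)→(6, 4): d=(-2,-10) top-left  bias=+0
    (3,3)@(7, 7): e=[4,16,4] → █
    (4,3)@(9, 7): e=[-12,12,24] → ·
    (7,3)@(15, 7): e=[-60,0,84] → ·  [on edge]
    (3,4)@(7, 9): e=[12,12,0] → █  [on edge]
    (4,4)@(9, 9): e=[-4,8,20] → ·
    (6,4)@(13, 9): e=[-36,0,60] → ·  [on edge]
    (3,5)@(7, 11): e=[20,8,-4] → ·
    (4,5)@(9, 11): e=[4,4,16] → █
    (5,5)@(11, 11): e=[-12,0,36] → ·  [on edge]
    (4,6)@(9, 13): e=[12,0,12] → ·  [on edge]
  covered (3 px):
    · · · · · · · ·
    · · · · · · · ·
    · · · · · · · ·
    · · · █ · · · ·
    · · · █ · · · ·
    · · · · █ · · ·
    · · · · · · · ·

Final: [[3,3],[3,4],[4,5]]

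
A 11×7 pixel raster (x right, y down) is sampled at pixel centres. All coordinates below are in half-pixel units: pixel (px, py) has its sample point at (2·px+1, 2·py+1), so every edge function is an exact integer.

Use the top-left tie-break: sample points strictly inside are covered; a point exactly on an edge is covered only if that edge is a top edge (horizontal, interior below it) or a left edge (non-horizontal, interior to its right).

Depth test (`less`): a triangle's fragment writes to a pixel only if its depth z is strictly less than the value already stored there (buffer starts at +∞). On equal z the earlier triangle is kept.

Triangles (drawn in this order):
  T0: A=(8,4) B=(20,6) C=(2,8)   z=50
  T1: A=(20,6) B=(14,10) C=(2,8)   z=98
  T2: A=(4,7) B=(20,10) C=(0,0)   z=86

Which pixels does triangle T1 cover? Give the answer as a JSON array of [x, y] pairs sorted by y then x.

T0:
  2·area = 60
  edge (8, 4)→(20, 6): d=(12,2) right/bottom  bias=-1
  edge (20, 6)→(2, 8): d=(-18,2) right/bottom  bias=-1
  edge (2, 8)→(8, 4): d=(6,-4) top-left  bias=+0
    (3,2)@(7, 5): e=[14,44,2] → #
    (4,2)@(9, 5): e=[10,40,10] → #
    (5,2)@(11, 5): e=[6,36,18] → #
    (6,2)@(13, 5): e=[2,32,26] → #
    (7,2)@(15, 5): e=[-2,28,34] → ·
    (2,3)@(5, 7): e=[42,12,6] → #
    (5,3)@(11, 7): e=[30,0,30] → ·  [on edge]
    (6,3)@(13, 7): e=[26,-4,38] → ·
    (2,4)@(5, 9): e=[66,-24,18] → ·
    (3,4)@(7, 9): e=[62,-28,26] → ·
    (4,4)@(9, 9): e=[58,-32,34] → ·
  covered (7 px):
    · · · · · · · · · · ·
    · · · · · · · · · · ·
    · · · # # # # · · · ·
    · · # # # · · · · · ·
    · · · · · · · · · · ·
    · · · · · · · · · · ·
    · · · · · · · · · · ·
T1:
  2·area = 60
  edge (20, 6)→(14, 10): d=(-6,4) right/bottom  bias=-1
  edge (14, 10)→(2, 8): d=(-12,-2) top-left  bias=+0
  edge (2, 8)→(20, 6): d=(18,-2) top-left  bias=+0
    (5,3)@(11, 7): e=[30,30,0] → #  [on edge]
    (6,3)@(13, 7): e=[22,34,4] → #
    (7,3)@(15, 7): e=[14,38,8] → #
    (8,3)@(17, 7): e=[6,42,12] → #
    (9,3)@(19, 7): e=[-2,46,16] → ·
    (4,4)@(9, 9): e=[26,2,32] → #
    (8,4)@(17, 9): e=[-6,18,48] → ·
    (4,5)@(9, 11): e=[14,-22,68] → ·
    (5,5)@(11, 11): e=[6,-18,72] → ·
    (6,5)@(13, 11): e=[-2,-14,76] → ·
    (7,5)@(15, 11): e=[-10,-10,80] → ·
  covered (8 px):
    · · · · · · · · · · ·
    · · · · · · · · · · ·
    · · · · · · · · · · ·
    · · · · · # # # # · ·
    · · · · # # # # · · ·
    · · · · · · · · · · ·
    · · · · · · · · · · ·
T2:
  2·area = 100  (B↔C swapped to make it positive)
  edge (4, 7)→(0, 0): d=(-4,-7) top-left  bias=+0
  edge (0, 0)→(20, 10): d=(20,10) right/bottom  bias=-1
  edge (20, 10)→(4, 7): d=(-16,-3) top-left  bias=+0
    (0,0)@(1, 1): e=[3,10,87] → #
    (1,0)@(3, 1): e=[17,-10,93] → ·
    (0,1)@(1, 3): e=[-5,50,55] → ·
    (1,1)@(3, 3): e=[9,30,61] → #
    (2,1)@(5, 3): e=[23,10,67] → #
    (3,1)@(7, 3): e=[37,-10,73] → ·
    (1,2)@(3, 5): e=[1,70,29] → #
    (3,2)@(7, 5): e=[29,30,41] → #
    (4,2)@(9, 5): e=[43,10,47] → #
    (5,2)@(11, 5): e=[57,-10,53] → ·
    (1,3)@(3, 7): e=[-7,110,-3] → ·
    (2,3)@(5, 7): e=[7,90,3] → #
  covered (14 px):
    # · · · · · · · · · ·
    · # # · · · · · · · ·
    · # # # # · · · · · ·
    · · # # # # # · · · ·
    · · · · · · · # # · ·
    · · · · · · · · · · ·
    · · · · · · · · · · ·

Final: [[5,3],[6,3],[7,3],[8,3],[4,4],[5,4],[6,4],[7,4]]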